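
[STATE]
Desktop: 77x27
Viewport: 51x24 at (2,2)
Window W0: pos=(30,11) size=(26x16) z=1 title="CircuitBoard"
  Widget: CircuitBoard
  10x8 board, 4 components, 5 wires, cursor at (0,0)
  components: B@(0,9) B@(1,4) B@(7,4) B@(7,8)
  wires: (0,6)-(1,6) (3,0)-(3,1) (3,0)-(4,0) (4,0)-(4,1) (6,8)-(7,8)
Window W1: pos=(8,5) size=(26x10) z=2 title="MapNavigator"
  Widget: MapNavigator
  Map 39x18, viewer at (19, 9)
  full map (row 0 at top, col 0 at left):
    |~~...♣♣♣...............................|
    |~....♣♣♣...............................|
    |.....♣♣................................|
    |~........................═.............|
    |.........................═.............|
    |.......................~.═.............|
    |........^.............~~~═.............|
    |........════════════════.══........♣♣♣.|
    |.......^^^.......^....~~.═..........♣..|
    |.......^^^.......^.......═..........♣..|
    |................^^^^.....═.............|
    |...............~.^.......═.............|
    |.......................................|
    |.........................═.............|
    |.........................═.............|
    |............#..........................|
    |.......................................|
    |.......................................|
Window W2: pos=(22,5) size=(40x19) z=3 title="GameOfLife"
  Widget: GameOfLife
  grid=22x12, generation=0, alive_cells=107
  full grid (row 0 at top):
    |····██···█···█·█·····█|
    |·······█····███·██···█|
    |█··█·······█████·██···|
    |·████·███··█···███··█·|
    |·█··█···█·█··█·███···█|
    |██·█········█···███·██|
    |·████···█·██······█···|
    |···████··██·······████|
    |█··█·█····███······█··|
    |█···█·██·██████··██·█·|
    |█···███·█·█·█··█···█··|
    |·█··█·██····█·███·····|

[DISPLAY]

                                                   
                                                   
                                                   
      ┏━━━━━━━━━━━━━┏━━━━━━━━━━━━━━━━━━━━━━━━━━━━━━
      ┃ MapNavigator┃ GameOfLife                   
      ┠─────────────┠──────────────────────────────
      ┃.^...........┃Gen: 0                        
      ┃.════════════┃····██···█···█·█·····█        
      ┃^^^.......^..┃·······█····███·██···█        
      ┃^^^.......^.@┃█··█·······█████·██···        
      ┃.........^^^^┃·████·███··█···███··█·        
      ┃........~.^..┃·█··█···█·█··█·███···█        
      ┗━━━━━━━━━━━━━┃██·█········█···███·██        
                    ┃·████···█·██······█···        
                    ┃···████··██·······████        
                    ┃█··█·█····███······█··        
                    ┃█···█·██·██████··██·█·        
                    ┃█···███·█·█·█··█···█··        
                    ┃·█··█·██····█·███·····        
                    ┃                              
                    ┃                              
                    ┗━━━━━━━━━━━━━━━━━━━━━━━━━━━━━━
                            ┃                      
                            ┃5                     


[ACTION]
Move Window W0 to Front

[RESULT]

                                                   
                                                   
                                                   
      ┏━━━━━━━━━━━━━┏━━━━━━━━━━━━━━━━━━━━━━━━━━━━━━
      ┃ MapNavigator┃ GameOfLife                   
      ┠─────────────┠──────────────────────────────
      ┃.^...........┃Gen: 0                        
      ┃.════════════┃····██···█···█·█·····█        
      ┃^^^.......^..┃·······█····███·██···█        
      ┃^^^.......^.@┃█··█···┏━━━━━━━━━━━━━━━━━━━━━━
      ┃.........^^^^┃·████·█┃ CircuitBoard         
      ┃........~.^..┃·█··█··┠──────────────────────
      ┗━━━━━━━━━━━━━┃██·█···┃   0 1 2 3 4 5 6 7 8 9
                    ┃·████··┃0  [.]                
                    ┃···████┃                      
                    ┃█··█·█·┃1                   B 
                    ┃█···█·█┃                      
                    ┃█···███┃2                     
                    ┃·█··█·█┃                      
                    ┃       ┃3   · ─ ·             
                    ┃       ┃    │                 
                    ┗━━━━━━━┃4   · ─ ·             
                            ┃                      
                            ┃5                     


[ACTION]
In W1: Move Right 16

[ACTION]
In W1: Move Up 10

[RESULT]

                                                   
                                                   
                                                   
      ┏━━━━━━━━━━━━━┏━━━━━━━━━━━━━━━━━━━━━━━━━━━━━━
      ┃ MapNavigator┃ GameOfLife                   
      ┠─────────────┠──────────────────────────────
      ┃             ┃Gen: 0                        
      ┃             ┃····██···█···█·█·····█        
      ┃             ┃·······█····███·██···█        
      ┃............@┃█··█···┏━━━━━━━━━━━━━━━━━━━━━━
      ┃.............┃·████·█┃ CircuitBoard         
      ┃.............┃·█··█··┠──────────────────────
      ┗━━━━━━━━━━━━━┃██·█···┃   0 1 2 3 4 5 6 7 8 9
                    ┃·████··┃0  [.]                
                    ┃···████┃                      
                    ┃█··█·█·┃1                   B 
                    ┃█···█·█┃                      
                    ┃█···███┃2                     
                    ┃·█··█·█┃                      
                    ┃       ┃3   · ─ ·             
                    ┃       ┃    │                 
                    ┗━━━━━━━┃4   · ─ ·             
                            ┃                      
                            ┃5                     


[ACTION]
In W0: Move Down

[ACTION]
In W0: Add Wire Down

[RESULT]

                                                   
                                                   
                                                   
      ┏━━━━━━━━━━━━━┏━━━━━━━━━━━━━━━━━━━━━━━━━━━━━━
      ┃ MapNavigator┃ GameOfLife                   
      ┠─────────────┠──────────────────────────────
      ┃             ┃Gen: 0                        
      ┃             ┃····██···█···█·█·····█        
      ┃             ┃·······█····███·██···█        
      ┃............@┃█··█···┏━━━━━━━━━━━━━━━━━━━━━━
      ┃.............┃·████·█┃ CircuitBoard         
      ┃.............┃·█··█··┠──────────────────────
      ┗━━━━━━━━━━━━━┃██·█···┃   0 1 2 3 4 5 6 7 8 9
                    ┃·████··┃0                     
                    ┃···████┃                      
                    ┃█··█·█·┃1  [.]              B 
                    ┃█···█·█┃    │                 
                    ┃█···███┃2   ·                 
                    ┃·█··█·█┃                      
                    ┃       ┃3   · ─ ·             
                    ┃       ┃    │                 
                    ┗━━━━━━━┃4   · ─ ·             
                            ┃                      
                            ┃5                     


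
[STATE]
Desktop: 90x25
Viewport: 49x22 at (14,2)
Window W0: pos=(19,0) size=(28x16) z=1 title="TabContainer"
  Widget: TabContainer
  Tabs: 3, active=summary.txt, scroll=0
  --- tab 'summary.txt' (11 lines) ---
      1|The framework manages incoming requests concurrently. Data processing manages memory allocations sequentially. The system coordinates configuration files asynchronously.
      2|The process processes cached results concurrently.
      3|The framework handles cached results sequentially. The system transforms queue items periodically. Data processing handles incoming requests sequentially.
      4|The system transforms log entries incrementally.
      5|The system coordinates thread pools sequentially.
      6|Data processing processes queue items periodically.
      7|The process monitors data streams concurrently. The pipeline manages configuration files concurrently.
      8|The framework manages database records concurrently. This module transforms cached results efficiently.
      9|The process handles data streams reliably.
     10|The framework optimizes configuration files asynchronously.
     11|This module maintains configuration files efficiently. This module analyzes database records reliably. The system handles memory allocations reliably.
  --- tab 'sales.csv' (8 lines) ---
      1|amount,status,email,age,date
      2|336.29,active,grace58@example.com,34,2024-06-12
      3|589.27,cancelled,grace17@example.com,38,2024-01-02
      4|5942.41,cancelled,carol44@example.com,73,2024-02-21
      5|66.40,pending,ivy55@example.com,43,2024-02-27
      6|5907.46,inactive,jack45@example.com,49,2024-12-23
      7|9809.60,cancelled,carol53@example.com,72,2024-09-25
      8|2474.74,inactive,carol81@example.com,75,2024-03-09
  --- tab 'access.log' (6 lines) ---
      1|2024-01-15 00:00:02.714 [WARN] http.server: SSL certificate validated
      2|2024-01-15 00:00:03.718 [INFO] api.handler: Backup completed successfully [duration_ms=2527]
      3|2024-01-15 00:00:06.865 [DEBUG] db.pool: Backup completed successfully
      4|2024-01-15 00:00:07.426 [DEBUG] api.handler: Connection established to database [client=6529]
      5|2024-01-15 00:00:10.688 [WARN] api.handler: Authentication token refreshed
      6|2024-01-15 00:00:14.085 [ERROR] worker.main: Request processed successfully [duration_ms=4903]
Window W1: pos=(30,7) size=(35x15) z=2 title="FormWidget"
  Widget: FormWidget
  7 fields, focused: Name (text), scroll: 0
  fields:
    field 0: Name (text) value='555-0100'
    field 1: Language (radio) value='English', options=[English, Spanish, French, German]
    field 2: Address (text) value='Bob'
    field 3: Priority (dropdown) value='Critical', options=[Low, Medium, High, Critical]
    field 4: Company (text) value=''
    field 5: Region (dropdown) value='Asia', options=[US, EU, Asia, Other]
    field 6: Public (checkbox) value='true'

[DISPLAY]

     ┠──────────────────────────┨                
     ┃[summary.txt]│ sales.csv │┃                
     ┃──────────────────────────┃                
     ┃The framework manages inco┃                
     ┃The process processes cach┃                
     ┃The framew┏━━━━━━━━━━━━━━━━━━━━━━━━━━━━━━━━
     ┃The system┃ FormWidget                     
     ┃The system┠────────────────────────────────
     ┃Data proce┃> Name:       [555-0100         
     ┃The proces┃  Language:   (●) English  ( ) S
     ┃The framew┃  Address:    [Bob              
     ┃The proces┃  Priority:   [Critical        ▼
     ┃The framew┃  Company:    [                 
     ┗━━━━━━━━━━┃  Region:     [Asia            ▼
                ┃  Public:     [x]               
                ┃                                
                ┃                                
                ┃                                
                ┃                                
                ┗━━━━━━━━━━━━━━━━━━━━━━━━━━━━━━━━
                                                 
                                                 


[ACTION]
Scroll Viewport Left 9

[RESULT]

              ┠──────────────────────────┨       
              ┃[summary.txt]│ sales.csv │┃       
              ┃──────────────────────────┃       
              ┃The framework manages inco┃       
              ┃The process processes cach┃       
              ┃The framew┏━━━━━━━━━━━━━━━━━━━━━━━
              ┃The system┃ FormWidget            
              ┃The system┠───────────────────────
              ┃Data proce┃> Name:       [555-0100
              ┃The proces┃  Language:   (●) Engli
              ┃The framew┃  Address:    [Bob     
              ┃The proces┃  Priority:   [Critical
              ┃The framew┃  Company:    [        
              ┗━━━━━━━━━━┃  Region:     [Asia    
                         ┃  Public:     [x]      
                         ┃                       
                         ┃                       
                         ┃                       
                         ┃                       
                         ┗━━━━━━━━━━━━━━━━━━━━━━━
                                                 
                                                 


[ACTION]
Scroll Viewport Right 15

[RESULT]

──────────────────────────┨                      
[summary.txt]│ sales.csv │┃                      
──────────────────────────┃                      
The framework manages inco┃                      
The process processes cach┃                      
The framew┏━━━━━━━━━━━━━━━━━━━━━━━━━━━━━━━━━┓    
The system┃ FormWidget                      ┃    
The system┠─────────────────────────────────┨    
Data proce┃> Name:       [555-0100         ]┃    
The proces┃  Language:   (●) English  ( ) Sp┃    
The framew┃  Address:    [Bob              ]┃    
The proces┃  Priority:   [Critical        ▼]┃    
The framew┃  Company:    [                 ]┃    
━━━━━━━━━━┃  Region:     [Asia            ▼]┃    
          ┃  Public:     [x]                ┃    
          ┃                                 ┃    
          ┃                                 ┃    
          ┃                                 ┃    
          ┃                                 ┃    
          ┗━━━━━━━━━━━━━━━━━━━━━━━━━━━━━━━━━┛    
                                                 
                                                 


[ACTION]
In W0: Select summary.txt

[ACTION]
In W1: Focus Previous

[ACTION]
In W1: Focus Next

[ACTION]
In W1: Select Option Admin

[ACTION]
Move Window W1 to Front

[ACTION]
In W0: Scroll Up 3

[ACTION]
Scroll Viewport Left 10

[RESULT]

         ┠──────────────────────────┨            
         ┃[summary.txt]│ sales.csv │┃            
         ┃──────────────────────────┃            
         ┃The framework manages inco┃            
         ┃The process processes cach┃            
         ┃The framew┏━━━━━━━━━━━━━━━━━━━━━━━━━━━━
         ┃The system┃ FormWidget                 
         ┃The system┠────────────────────────────
         ┃Data proce┃> Name:       [555-0100     
         ┃The proces┃  Language:   (●) English  (
         ┃The framew┃  Address:    [Bob          
         ┃The proces┃  Priority:   [Critical     
         ┃The framew┃  Company:    [             
         ┗━━━━━━━━━━┃  Region:     [Asia         
                    ┃  Public:     [x]           
                    ┃                            
                    ┃                            
                    ┃                            
                    ┃                            
                    ┗━━━━━━━━━━━━━━━━━━━━━━━━━━━━
                                                 
                                                 


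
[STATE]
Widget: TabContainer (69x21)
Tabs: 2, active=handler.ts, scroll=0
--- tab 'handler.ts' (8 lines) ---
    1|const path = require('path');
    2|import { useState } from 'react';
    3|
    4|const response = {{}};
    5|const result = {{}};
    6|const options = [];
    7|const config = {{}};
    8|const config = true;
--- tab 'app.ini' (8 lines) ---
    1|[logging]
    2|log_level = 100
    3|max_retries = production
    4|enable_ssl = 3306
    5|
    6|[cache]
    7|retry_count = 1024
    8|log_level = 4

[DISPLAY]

[handler.ts]│ app.ini                                                
─────────────────────────────────────────────────────────────────────
const path = require('path');                                        
import { useState } from 'react';                                    
                                                                     
const response = {{}};                                               
const result = {{}};                                                 
const options = [];                                                  
const config = {{}};                                                 
const config = true;                                                 
                                                                     
                                                                     
                                                                     
                                                                     
                                                                     
                                                                     
                                                                     
                                                                     
                                                                     
                                                                     
                                                                     


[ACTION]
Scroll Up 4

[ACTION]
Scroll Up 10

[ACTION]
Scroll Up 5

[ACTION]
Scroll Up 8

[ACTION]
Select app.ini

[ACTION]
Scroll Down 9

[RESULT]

 handler.ts │[app.ini]                                               
─────────────────────────────────────────────────────────────────────
log_level = 4                                                        
                                                                     
                                                                     
                                                                     
                                                                     
                                                                     
                                                                     
                                                                     
                                                                     
                                                                     
                                                                     
                                                                     
                                                                     
                                                                     
                                                                     
                                                                     
                                                                     
                                                                     
                                                                     


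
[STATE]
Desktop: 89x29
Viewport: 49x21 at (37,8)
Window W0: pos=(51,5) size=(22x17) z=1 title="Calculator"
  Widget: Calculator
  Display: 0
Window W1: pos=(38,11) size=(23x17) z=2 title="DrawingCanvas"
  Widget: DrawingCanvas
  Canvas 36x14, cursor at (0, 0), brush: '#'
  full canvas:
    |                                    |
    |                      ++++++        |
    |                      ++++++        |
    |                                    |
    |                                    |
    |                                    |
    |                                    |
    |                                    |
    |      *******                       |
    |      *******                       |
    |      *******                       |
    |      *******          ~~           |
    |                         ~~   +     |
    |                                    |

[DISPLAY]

              ┃                   0┃             
              ┃┌───┬───┬───┬───┐   ┃             
              ┃│ 7 │ 8 │ 9 │ ÷ │   ┃             
 ┏━━━━━━━━━━━━━━━━━━━━━┓───┼───┤   ┃             
 ┃ DrawingCanvas       ┃ 6 │ × │   ┃             
 ┠─────────────────────┨───┼───┤   ┃             
 ┃+                    ┃ 3 │ - │   ┃             
 ┃                     ┃───┼───┤   ┃             
 ┃                     ┃ = │ + │   ┃             
 ┃                     ┃───┼───┤   ┃             
 ┃                     ┃ MR│ M+│   ┃             
 ┃                     ┃───┴───┘   ┃             
 ┃                     ┃           ┃             
 ┃                     ┃━━━━━━━━━━━┛             
 ┃      *******        ┃                         
 ┃      *******        ┃                         
 ┃      *******        ┃                         
 ┃      *******        ┃                         
 ┃                     ┃                         
 ┗━━━━━━━━━━━━━━━━━━━━━┛                         
                                                 


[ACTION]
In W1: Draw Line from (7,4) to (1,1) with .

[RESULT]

              ┃                   0┃             
              ┃┌───┬───┬───┬───┐   ┃             
              ┃│ 7 │ 8 │ 9 │ ÷ │   ┃             
 ┏━━━━━━━━━━━━━━━━━━━━━┓───┼───┤   ┃             
 ┃ DrawingCanvas       ┃ 6 │ × │   ┃             
 ┠─────────────────────┨───┼───┤   ┃             
 ┃+                    ┃ 3 │ - │   ┃             
 ┃ .                   ┃───┼───┤   ┃             
 ┃  .                  ┃ = │ + │   ┃             
 ┃  .                  ┃───┼───┤   ┃             
 ┃   .                 ┃ MR│ M+│   ┃             
 ┃   .                 ┃───┴───┘   ┃             
 ┃    .                ┃           ┃             
 ┃    .                ┃━━━━━━━━━━━┛             
 ┃      *******        ┃                         
 ┃      *******        ┃                         
 ┃      *******        ┃                         
 ┃      *******        ┃                         
 ┃                     ┃                         
 ┗━━━━━━━━━━━━━━━━━━━━━┛                         
                                                 


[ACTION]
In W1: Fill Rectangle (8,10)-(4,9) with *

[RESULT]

              ┃                   0┃             
              ┃┌───┬───┬───┬───┐   ┃             
              ┃│ 7 │ 8 │ 9 │ ÷ │   ┃             
 ┏━━━━━━━━━━━━━━━━━━━━━┓───┼───┤   ┃             
 ┃ DrawingCanvas       ┃ 6 │ × │   ┃             
 ┠─────────────────────┨───┼───┤   ┃             
 ┃+                    ┃ 3 │ - │   ┃             
 ┃ .                   ┃───┼───┤   ┃             
 ┃  .                  ┃ = │ + │   ┃             
 ┃  .                  ┃───┼───┤   ┃             
 ┃   .     **          ┃ MR│ M+│   ┃             
 ┃   .     **          ┃───┴───┘   ┃             
 ┃    .    **          ┃           ┃             
 ┃    .    **          ┃━━━━━━━━━━━┛             
 ┃      *******        ┃                         
 ┃      *******        ┃                         
 ┃      *******        ┃                         
 ┃      *******        ┃                         
 ┃                     ┃                         
 ┗━━━━━━━━━━━━━━━━━━━━━┛                         
                                                 


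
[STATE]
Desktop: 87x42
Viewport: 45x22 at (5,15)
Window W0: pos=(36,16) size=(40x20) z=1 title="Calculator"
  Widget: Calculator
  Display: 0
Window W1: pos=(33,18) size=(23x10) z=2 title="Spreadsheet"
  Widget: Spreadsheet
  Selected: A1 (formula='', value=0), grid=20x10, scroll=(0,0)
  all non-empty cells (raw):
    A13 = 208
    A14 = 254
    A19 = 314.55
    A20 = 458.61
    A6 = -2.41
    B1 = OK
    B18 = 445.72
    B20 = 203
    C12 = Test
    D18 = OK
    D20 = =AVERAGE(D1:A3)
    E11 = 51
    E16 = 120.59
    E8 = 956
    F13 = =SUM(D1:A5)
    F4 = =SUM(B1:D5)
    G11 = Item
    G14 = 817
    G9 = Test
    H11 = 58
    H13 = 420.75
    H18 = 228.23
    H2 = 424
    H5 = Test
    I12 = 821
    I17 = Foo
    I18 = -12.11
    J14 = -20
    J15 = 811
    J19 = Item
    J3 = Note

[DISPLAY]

                                             
                               ┏━━━━━━━━━━━━━
                               ┃ Calculator  
                            ┏━━━━━━━━━━━━━━━━
                            ┃ Spreadsheet    
                            ┠────────────────
                            ┃A1:             
                            ┃       A       B
                            ┃----------------
                            ┃  1      [0]OK  
                            ┃  2        0    
                            ┃  3        0    
                            ┗━━━━━━━━━━━━━━━━
                               ┃├───┼───┼───┼
                               ┃│ C │ MC│ MR│
                               ┃└───┴───┴───┴
                               ┃             
                               ┃             
                               ┃             
                               ┃             
                               ┗━━━━━━━━━━━━━
                                             


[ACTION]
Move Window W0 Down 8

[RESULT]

                                             
                                             
                                             
                            ┏━━━━━━━━━━━━━━━━
                            ┃ Spreadsheet    
                            ┠────────────────
                            ┃A1:             
                            ┃       A       B
                            ┃----------------
                            ┃  1      [0]OK  
                            ┃  2        0    
                            ┃  3        0    
                            ┗━━━━━━━━━━━━━━━━
                               ┃├───┼───┼───┼
                               ┃│ 4 │ 5 │ 6 │
                               ┃├───┼───┼───┼
                               ┃│ 1 │ 2 │ 3 │
                               ┃├───┼───┼───┼
                               ┃│ 0 │ . │ = │
                               ┃├───┼───┼───┼
                               ┃│ C │ MC│ MR│
                               ┃└───┴───┴───┴


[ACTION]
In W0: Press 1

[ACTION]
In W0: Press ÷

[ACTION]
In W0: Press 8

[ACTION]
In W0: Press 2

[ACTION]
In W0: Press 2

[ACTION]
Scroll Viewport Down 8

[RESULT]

                            ┠────────────────
                            ┃A1:             
                            ┃       A       B
                            ┃----------------
                            ┃  1      [0]OK  
                            ┃  2        0    
                            ┃  3        0    
                            ┗━━━━━━━━━━━━━━━━
                               ┃├───┼───┼───┼
                               ┃│ 4 │ 5 │ 6 │
                               ┃├───┼───┼───┼
                               ┃│ 1 │ 2 │ 3 │
                               ┃├───┼───┼───┼
                               ┃│ 0 │ . │ = │
                               ┃├───┼───┼───┼
                               ┃│ C │ MC│ MR│
                               ┃└───┴───┴───┴
                               ┃             
                               ┃             
                               ┃             
                               ┃             
                               ┗━━━━━━━━━━━━━


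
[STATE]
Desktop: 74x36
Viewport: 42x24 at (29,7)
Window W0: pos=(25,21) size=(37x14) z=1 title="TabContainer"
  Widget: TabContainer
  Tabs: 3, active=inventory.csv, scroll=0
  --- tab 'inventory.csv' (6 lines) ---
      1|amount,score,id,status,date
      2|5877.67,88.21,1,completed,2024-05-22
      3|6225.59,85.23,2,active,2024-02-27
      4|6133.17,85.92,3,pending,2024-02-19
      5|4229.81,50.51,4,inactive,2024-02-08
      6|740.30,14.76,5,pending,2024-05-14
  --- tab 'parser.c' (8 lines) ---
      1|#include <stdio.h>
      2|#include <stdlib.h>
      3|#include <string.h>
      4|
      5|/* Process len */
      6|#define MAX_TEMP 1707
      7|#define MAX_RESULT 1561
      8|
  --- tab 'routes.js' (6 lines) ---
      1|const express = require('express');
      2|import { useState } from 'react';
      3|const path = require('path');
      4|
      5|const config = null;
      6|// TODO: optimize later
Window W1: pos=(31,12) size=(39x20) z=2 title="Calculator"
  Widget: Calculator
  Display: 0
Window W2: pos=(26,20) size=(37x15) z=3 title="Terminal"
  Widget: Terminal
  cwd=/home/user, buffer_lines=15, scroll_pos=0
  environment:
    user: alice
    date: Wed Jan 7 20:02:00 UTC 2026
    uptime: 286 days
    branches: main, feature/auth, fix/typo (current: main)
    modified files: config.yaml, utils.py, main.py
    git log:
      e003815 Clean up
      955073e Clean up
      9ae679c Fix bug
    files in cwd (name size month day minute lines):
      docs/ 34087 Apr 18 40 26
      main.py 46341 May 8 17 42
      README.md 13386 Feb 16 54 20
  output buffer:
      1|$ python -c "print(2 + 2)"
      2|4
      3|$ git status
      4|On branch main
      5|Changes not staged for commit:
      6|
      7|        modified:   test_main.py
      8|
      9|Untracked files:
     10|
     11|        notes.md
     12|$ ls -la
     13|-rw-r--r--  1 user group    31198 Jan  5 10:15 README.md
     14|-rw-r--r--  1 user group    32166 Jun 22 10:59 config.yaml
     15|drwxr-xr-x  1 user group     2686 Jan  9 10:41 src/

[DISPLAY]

                                          
                                          
                                          
                                          
                                          
  ┏━━━━━━━━━━━━━━━━━━━━━━━━━━━━━━━━━━━━━┓ 
  ┃ Calculator                          ┃ 
  ┠─────────────────────────────────────┨ 
  ┃                                    0┃ 
  ┃┌───┬───┬───┬───┐                    ┃ 
  ┃│ 7 │ 8 │ 9 │ ÷ │                    ┃ 
  ┃├───┼───┼───┼───┤                    ┃ 
  ┃│ 4 │ 5 │ 6 │ × │                    ┃ 
━━━━━━━━━━━━━━━━━━━━━━━━━━━━━━━━━┓      ┃ 
erminal                          ┃      ┃ 
─────────────────────────────────┨      ┃ 
python -c "print(2 + 2)"         ┃      ┃ 
                                 ┃      ┃ 
git status                       ┃      ┃ 
 branch main                     ┃      ┃ 
anges not staged for commit:     ┃      ┃ 
                                 ┃      ┃ 
      modified:   test_main.py   ┃      ┃ 
                                 ┃      ┃ 


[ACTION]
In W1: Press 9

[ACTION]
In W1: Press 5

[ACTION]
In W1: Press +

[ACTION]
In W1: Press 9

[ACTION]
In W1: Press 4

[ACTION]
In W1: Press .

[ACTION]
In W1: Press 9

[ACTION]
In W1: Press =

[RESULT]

                                          
                                          
                                          
                                          
                                          
  ┏━━━━━━━━━━━━━━━━━━━━━━━━━━━━━━━━━━━━━┓ 
  ┃ Calculator                          ┃ 
  ┠─────────────────────────────────────┨ 
  ┃                                189.9┃ 
  ┃┌───┬───┬───┬───┐                    ┃ 
  ┃│ 7 │ 8 │ 9 │ ÷ │                    ┃ 
  ┃├───┼───┼───┼───┤                    ┃ 
  ┃│ 4 │ 5 │ 6 │ × │                    ┃ 
━━━━━━━━━━━━━━━━━━━━━━━━━━━━━━━━━┓      ┃ 
erminal                          ┃      ┃ 
─────────────────────────────────┨      ┃ 
python -c "print(2 + 2)"         ┃      ┃ 
                                 ┃      ┃ 
git status                       ┃      ┃ 
 branch main                     ┃      ┃ 
anges not staged for commit:     ┃      ┃ 
                                 ┃      ┃ 
      modified:   test_main.py   ┃      ┃ 
                                 ┃      ┃ 


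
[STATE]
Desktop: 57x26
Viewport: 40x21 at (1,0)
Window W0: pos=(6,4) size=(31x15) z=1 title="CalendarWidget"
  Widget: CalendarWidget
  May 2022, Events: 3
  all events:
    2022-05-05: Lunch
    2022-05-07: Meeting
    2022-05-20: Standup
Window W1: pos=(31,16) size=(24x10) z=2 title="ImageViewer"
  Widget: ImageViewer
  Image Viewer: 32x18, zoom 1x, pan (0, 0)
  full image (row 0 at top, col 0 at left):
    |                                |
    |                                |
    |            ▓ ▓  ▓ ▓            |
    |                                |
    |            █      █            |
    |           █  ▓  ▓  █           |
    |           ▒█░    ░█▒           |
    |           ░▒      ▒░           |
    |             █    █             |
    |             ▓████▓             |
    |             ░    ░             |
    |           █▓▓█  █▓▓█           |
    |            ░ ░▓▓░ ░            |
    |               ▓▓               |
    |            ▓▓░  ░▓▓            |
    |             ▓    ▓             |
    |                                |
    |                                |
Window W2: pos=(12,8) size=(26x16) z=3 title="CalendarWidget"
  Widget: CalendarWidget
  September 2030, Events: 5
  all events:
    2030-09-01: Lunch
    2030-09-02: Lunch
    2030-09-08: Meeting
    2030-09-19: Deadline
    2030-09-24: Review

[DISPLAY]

                                        
                                        
                                        
                                        
     ┏━━━━━━━━━━━━━━━━━━━━━━━━━━━━━┓    
     ┃ CalendarWidget              ┃    
     ┠─────────────────────────────┨    
     ┃           May 2022          ┃    
     ┃Mo Tu┏━━━━━━━━━━━━━━━━━━━━━━━━┓   
     ┃     ┃ CalendarWidget         ┃   
     ┃ 2  3┠────────────────────────┨   
     ┃ 9 10┃     September 2030     ┃   
     ┃16 17┃Mo Tu We Th Fr Sa Su    ┃   
     ┃23 24┃                   1*   ┃   
     ┃30 31┃ 2*  3  4  5  6  7  8*  ┃   
     ┃     ┃ 9 10 11 12 13 14 15    ┃   
     ┃     ┃16 17 18 19* 20 21 22   ┃━━━
     ┃     ┃23 24* 25 26 27 28 29   ┃Vie
     ┗━━━━━┃30                      ┃───
           ┃                        ┃   
           ┃                        ┃   


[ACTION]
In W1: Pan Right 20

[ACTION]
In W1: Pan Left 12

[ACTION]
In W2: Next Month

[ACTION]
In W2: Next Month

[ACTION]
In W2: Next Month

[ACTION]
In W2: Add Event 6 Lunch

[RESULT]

                                        
                                        
                                        
                                        
     ┏━━━━━━━━━━━━━━━━━━━━━━━━━━━━━┓    
     ┃ CalendarWidget              ┃    
     ┠─────────────────────────────┨    
     ┃           May 2022          ┃    
     ┃Mo Tu┏━━━━━━━━━━━━━━━━━━━━━━━━┓   
     ┃     ┃ CalendarWidget         ┃   
     ┃ 2  3┠────────────────────────┨   
     ┃ 9 10┃     December 2030      ┃   
     ┃16 17┃Mo Tu We Th Fr Sa Su    ┃   
     ┃23 24┃                   1    ┃   
     ┃30 31┃ 2  3  4  5  6*  7  8   ┃   
     ┃     ┃ 9 10 11 12 13 14 15    ┃   
     ┃     ┃16 17 18 19 20 21 22    ┃━━━
     ┃     ┃23 24 25 26 27 28 29    ┃Vie
     ┗━━━━━┃30 31                   ┃───
           ┃                        ┃   
           ┃                        ┃   
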